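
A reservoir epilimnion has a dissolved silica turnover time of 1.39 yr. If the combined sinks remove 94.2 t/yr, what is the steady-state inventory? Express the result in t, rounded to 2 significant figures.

τ = M/F ⇒ M = τ × F = 1.39 × 94.2 = 130.9 t.

130 t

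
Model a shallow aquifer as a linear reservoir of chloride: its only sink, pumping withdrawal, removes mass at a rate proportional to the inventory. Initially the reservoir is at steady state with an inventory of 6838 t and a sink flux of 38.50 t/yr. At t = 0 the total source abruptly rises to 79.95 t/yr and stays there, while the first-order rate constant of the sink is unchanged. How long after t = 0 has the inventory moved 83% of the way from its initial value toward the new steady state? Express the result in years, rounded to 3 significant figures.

τ = M₀/F₀ = 6838/38.50 = 177.6 yr.
The remaining gap fraction is e^(−t/τ); 83% covered ⇒ e^(−t/τ) = 0.170.
t = −τ ln(0.170) = 177.6 × 1.772 = 314.7 yr.

315 yr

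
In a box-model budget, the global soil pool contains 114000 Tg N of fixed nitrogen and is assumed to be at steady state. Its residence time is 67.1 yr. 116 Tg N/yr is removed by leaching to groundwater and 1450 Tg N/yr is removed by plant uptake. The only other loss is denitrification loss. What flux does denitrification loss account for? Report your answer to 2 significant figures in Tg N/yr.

Total removal F = M/τ = 114000 / 67.1 = 1699 Tg N/yr.
Denitrification loss = F − (116 + 1450) = 1699 − 1566 = 133.0 Tg N/yr.

130 Tg N/yr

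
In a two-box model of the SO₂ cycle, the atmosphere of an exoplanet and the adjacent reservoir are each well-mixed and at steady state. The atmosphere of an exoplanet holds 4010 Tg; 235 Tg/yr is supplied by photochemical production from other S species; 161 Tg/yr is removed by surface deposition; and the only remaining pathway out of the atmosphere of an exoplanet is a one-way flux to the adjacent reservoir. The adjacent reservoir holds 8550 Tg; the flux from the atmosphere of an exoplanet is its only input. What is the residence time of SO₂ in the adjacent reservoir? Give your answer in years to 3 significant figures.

116 yr

Balance the atmosphere of an exoplanet: ΣF_in = 235.00 Tg/yr.
Flux to the adjacent reservoir = ΣF_in − (161) = 74.000 Tg/yr.
At steady state the output of the adjacent reservoir equals its input, 74.000 Tg/yr.
τ = M / F = 8550 / 74.000 = 115.5 yr.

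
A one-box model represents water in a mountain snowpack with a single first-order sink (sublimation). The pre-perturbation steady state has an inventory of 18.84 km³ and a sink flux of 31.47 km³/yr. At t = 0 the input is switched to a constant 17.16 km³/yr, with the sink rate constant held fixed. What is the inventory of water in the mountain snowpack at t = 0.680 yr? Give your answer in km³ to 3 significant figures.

13.0 km³

The sink rate constant is k = F₀/M₀ = 31.47/18.84 = 1.670 yr⁻¹.
Solving dM/dt = F₁ − kM with M(0) = M₀ gives M(t) = F₁/k + (M₀ − F₁/k)·e^(−kt).
F₁/k = 17.16/1.670 = 10.273 km³; kt = 1.670 × 0.680 = 1.136, e^(−kt) = 0.3211.
M(0.680) = 10.273 + (18.84 − 10.273) × 0.3211 = 10.273 + 2.751 = 13.024 km³.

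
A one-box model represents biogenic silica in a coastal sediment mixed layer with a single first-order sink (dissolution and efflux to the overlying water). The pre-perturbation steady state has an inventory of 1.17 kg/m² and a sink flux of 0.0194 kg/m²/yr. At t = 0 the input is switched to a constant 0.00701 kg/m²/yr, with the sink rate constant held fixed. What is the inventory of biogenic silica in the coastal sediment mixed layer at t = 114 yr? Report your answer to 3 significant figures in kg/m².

The sink rate constant is k = F₀/M₀ = 0.0194/1.17 = 0.01658 yr⁻¹.
Solving dM/dt = F₁ − kM with M(0) = M₀ gives M(t) = F₁/k + (M₀ − F₁/k)·e^(−kt).
F₁/k = 0.00701/0.01658 = 0.42277 kg/m²; kt = 0.01658 × 114 = 1.890, e^(−kt) = 0.1510.
M(114) = 0.42277 + (1.17 − 0.42277) × 0.1510 = 0.42277 + 0.1129 = 0.53562 kg/m².

0.536 kg/m²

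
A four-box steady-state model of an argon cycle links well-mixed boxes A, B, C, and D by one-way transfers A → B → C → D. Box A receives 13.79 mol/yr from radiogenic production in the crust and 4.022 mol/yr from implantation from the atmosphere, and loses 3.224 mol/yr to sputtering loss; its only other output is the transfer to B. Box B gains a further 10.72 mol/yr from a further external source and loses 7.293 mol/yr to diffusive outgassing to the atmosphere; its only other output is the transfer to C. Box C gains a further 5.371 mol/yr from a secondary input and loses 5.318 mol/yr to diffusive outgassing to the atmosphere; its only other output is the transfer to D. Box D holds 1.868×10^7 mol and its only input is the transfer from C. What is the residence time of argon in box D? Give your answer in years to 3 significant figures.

1.03×10^6 yr

Box A: F(A→B) = (13.79 + 4.022) − 3.224 = 14.588 mol/yr.
Box B: F(B→C) = (14.588 + 10.72) − 7.293 = 18.015 mol/yr.
Box C: F(C→D) = (18.015 + 5.371) − 5.318 = 18.068 mol/yr.
Box D throughput = its input = 18.068 mol/yr; τ = 1.868×10^7 / 18.068 = 1.034×10^6 yr.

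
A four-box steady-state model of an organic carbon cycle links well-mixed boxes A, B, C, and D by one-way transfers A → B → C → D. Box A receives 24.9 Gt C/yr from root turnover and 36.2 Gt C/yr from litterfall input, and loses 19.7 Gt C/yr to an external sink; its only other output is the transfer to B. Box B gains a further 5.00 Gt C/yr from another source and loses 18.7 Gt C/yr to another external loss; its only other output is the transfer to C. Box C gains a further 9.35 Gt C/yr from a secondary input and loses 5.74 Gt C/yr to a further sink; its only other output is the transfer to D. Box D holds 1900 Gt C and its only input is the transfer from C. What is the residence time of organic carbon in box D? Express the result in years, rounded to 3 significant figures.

Box A: F(A→B) = (24.9 + 36.2) − 19.7 = 41.400 Gt C/yr.
Box B: F(B→C) = (41.400 + 5.00) − 18.7 = 27.700 Gt C/yr.
Box C: F(C→D) = (27.700 + 9.35) − 5.74 = 31.310 Gt C/yr.
Box D throughput = its input = 31.310 Gt C/yr; τ = 1900 / 31.310 = 60.68 yr.

60.7 yr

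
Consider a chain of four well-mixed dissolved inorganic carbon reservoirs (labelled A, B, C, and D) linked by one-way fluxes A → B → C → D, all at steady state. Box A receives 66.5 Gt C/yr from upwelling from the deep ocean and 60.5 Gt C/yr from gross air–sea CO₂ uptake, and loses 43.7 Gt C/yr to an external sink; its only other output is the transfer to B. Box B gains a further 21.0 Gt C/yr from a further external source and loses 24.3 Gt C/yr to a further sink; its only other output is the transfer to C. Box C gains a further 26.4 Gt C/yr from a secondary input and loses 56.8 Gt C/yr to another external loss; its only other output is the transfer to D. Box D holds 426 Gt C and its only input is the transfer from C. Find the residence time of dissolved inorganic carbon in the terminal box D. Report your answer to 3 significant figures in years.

Box A: F(A→B) = (66.5 + 60.5) − 43.7 = 83.300 Gt C/yr.
Box B: F(B→C) = (83.300 + 21.0) − 24.3 = 80.000 Gt C/yr.
Box C: F(C→D) = (80.000 + 26.4) − 56.8 = 49.600 Gt C/yr.
Box D throughput = its input = 49.600 Gt C/yr; τ = 426 / 49.600 = 8.589 yr.

8.59 yr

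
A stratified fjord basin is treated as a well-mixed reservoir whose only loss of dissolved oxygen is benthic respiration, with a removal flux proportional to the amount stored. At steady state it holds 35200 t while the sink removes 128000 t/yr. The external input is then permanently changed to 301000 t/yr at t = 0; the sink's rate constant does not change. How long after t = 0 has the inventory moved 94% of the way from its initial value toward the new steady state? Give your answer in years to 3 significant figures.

τ = M₀/F₀ = 35200/128000 = 0.2750 yr.
The remaining gap fraction is e^(−t/τ); 94% covered ⇒ e^(−t/τ) = 0.0600.
t = −τ ln(0.0600) = 0.2750 × 2.813 = 0.7737 yr.

0.774 yr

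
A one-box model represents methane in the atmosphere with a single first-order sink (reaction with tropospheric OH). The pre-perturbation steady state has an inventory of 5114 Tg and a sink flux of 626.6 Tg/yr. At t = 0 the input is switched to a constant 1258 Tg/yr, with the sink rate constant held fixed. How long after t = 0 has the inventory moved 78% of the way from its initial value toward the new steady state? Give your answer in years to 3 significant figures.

12.4 yr

τ = M₀/F₀ = 5114/626.6 = 8.162 yr.
The remaining gap fraction is e^(−t/τ); 78% covered ⇒ e^(−t/τ) = 0.220.
t = −τ ln(0.220) = 8.162 × 1.514 = 12.36 yr.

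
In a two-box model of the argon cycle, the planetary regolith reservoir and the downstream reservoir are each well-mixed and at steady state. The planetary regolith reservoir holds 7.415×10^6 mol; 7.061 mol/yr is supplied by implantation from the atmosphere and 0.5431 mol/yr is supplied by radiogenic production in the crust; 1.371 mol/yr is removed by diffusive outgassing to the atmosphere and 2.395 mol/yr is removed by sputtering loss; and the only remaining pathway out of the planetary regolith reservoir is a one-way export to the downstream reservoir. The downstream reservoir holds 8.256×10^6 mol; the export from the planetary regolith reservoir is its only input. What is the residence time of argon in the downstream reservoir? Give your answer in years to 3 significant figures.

Balance the planetary regolith reservoir: ΣF_in = 7.061 + 0.5431 = 7.6041 mol/yr.
Export to the downstream reservoir = ΣF_in − (1.371 + 2.395) = 3.8381 mol/yr.
At steady state the output of the downstream reservoir equals its input, 3.8381 mol/yr.
τ = M / F = 8.256×10^6 / 3.8381 = 2.151×10^6 yr.

2.15×10^6 yr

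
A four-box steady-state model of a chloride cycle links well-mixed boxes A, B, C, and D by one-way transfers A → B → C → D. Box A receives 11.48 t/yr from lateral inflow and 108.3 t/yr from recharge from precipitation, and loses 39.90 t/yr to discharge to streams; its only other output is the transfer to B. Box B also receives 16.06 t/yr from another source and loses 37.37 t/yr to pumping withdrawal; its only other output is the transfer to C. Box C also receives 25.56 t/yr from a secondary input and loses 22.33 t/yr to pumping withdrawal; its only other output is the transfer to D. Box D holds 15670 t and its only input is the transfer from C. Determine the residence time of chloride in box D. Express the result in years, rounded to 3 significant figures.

Box A: F(A→B) = (11.48 + 108.3) − 39.90 = 79.880 t/yr.
Box B: F(B→C) = (79.880 + 16.06) − 37.37 = 58.570 t/yr.
Box C: F(C→D) = (58.570 + 25.56) − 22.33 = 61.800 t/yr.
Box D throughput = its input = 61.800 t/yr; τ = 15670 / 61.800 = 253.6 yr.

254 yr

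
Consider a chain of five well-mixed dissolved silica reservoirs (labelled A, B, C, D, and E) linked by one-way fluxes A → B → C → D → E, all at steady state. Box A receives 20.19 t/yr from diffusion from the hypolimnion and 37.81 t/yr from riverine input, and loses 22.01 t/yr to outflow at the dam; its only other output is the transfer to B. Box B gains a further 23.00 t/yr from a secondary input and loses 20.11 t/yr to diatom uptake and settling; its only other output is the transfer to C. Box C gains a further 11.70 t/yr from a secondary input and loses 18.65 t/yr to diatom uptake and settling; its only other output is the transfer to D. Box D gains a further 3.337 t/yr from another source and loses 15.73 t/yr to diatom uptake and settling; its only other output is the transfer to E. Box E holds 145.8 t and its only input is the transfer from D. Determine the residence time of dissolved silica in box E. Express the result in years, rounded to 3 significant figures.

7.46 yr

Box A: F(A→B) = (20.19 + 37.81) − 22.01 = 35.990 t/yr.
Box B: F(B→C) = (35.990 + 23.00) − 20.11 = 38.880 t/yr.
Box C: F(C→D) = (38.880 + 11.70) − 18.65 = 31.930 t/yr.
Box D: F(D→E) = (31.930 + 3.337) − 15.73 = 19.537 t/yr.
Box E throughput = its input = 19.537 t/yr; τ = 145.8 / 19.537 = 7.463 yr.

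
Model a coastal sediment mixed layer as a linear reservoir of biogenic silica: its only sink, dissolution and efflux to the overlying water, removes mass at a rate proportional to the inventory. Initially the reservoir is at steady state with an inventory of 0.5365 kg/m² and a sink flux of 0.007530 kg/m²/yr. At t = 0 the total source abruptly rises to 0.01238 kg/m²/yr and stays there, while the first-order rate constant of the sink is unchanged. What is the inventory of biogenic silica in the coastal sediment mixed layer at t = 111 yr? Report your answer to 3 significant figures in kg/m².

The sink rate constant is k = F₀/M₀ = 0.007530/0.5365 = 0.01404 yr⁻¹.
Solving dM/dt = F₁ − kM with M(0) = M₀ gives M(t) = F₁/k + (M₀ − F₁/k)·e^(−kt).
F₁/k = 0.01238/0.01404 = 0.88205 kg/m²; kt = 0.01404 × 111 = 1.558, e^(−kt) = 0.2106.
M(111) = 0.88205 + (0.5365 − 0.88205) × 0.2106 = 0.88205 − 0.07276 = 0.80929 kg/m².

0.809 kg/m²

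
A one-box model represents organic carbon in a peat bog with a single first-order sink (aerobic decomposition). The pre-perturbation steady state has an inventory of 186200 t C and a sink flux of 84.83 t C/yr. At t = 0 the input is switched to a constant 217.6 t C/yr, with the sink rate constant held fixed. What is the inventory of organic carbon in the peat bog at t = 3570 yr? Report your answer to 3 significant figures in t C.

420000 t C

Residence time τ = M₀/F₀ = 2195 yr. The eventual steady state is M_∞ = M₀·(F₁/F₀) = 186200 × 217.6/84.83 = 477630 t C.
The anomaly ΔM(t) = M(t) − M_∞ decays as ΔM₀·e^(−t/τ) with ΔM₀ = 186200 − 477630 = −291400 t C.
At t = 3570 yr, e^(−t/τ) = e^(−1.626) = 0.1966, so ΔM = −57300 t C and M = 477630 − 57300 = 420320 t C.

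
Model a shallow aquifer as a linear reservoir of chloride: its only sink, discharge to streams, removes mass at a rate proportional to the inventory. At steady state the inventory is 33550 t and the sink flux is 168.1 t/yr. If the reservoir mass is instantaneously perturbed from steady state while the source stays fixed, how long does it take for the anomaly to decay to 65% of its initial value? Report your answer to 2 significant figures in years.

For a linear reservoir the anomaly decays as exp(−t/τ) with τ = M/F = 33550/168.1 = 199.6 yr.
exp(−t/τ) = 0.65 ⇒ t = −τ ln(0.65) = 199.6 × 0.4308 = 85.98 yr.

86 yr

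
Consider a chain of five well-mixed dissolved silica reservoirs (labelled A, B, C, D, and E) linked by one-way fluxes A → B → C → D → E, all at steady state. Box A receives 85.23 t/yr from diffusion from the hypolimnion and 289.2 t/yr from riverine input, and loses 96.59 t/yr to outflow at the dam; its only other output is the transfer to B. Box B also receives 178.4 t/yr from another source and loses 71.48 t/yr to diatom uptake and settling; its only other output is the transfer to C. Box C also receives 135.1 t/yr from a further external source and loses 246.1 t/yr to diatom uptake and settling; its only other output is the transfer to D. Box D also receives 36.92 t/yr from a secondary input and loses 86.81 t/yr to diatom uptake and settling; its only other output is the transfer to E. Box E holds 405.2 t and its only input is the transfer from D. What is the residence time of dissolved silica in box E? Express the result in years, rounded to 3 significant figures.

Box A: F(A→B) = (85.23 + 289.2) − 96.59 = 277.84 t/yr.
Box B: F(B→C) = (277.84 + 178.4) − 71.48 = 384.76 t/yr.
Box C: F(C→D) = (384.76 + 135.1) − 246.1 = 273.76 t/yr.
Box D: F(D→E) = (273.76 + 36.92) − 86.81 = 223.87 t/yr.
Box E throughput = its input = 223.87 t/yr; τ = 405.2 / 223.87 = 1.810 yr.

1.81 yr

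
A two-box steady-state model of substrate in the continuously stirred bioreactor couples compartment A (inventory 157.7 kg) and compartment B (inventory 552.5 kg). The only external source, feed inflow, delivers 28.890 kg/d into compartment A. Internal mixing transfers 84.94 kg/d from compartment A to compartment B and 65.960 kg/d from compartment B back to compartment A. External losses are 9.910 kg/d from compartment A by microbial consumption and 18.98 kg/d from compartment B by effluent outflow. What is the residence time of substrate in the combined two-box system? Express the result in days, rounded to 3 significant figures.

24.6 d

For the system as a whole, the A↔B exchange is internal and contributes nothing to the throughput; only the external sinks remove mass.
M_total = 157.7 + 552.5 = 710.20 kg.
ΣF_external_out = 9.910 + 18.98 = 28.890 kg/d.
τ = M_total / ΣF_ext = 710.20 / 28.890 = 24.58 d.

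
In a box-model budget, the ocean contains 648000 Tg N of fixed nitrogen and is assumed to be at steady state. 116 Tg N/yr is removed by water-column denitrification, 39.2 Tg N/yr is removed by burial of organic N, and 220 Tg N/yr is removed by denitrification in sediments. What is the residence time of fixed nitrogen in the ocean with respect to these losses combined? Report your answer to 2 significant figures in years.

1700 yr

Total removal = 116.0 + 39.20 + 220.0 = 375.20 Tg N/yr.
τ = M / ΣF_out = 648000 / 375.20 = 1727 yr.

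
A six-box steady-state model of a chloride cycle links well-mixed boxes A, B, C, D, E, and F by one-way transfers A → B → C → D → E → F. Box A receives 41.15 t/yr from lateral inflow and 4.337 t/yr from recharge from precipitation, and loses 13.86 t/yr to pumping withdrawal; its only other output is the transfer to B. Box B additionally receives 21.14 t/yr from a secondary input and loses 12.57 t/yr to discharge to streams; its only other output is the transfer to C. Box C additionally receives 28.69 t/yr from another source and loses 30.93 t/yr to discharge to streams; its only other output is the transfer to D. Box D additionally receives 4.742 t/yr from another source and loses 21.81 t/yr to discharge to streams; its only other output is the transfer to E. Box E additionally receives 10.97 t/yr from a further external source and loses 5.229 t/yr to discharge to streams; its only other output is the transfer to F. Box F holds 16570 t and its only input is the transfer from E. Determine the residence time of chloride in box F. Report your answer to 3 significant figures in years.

Box A: F(A→B) = (41.15 + 4.337) − 13.86 = 31.627 t/yr.
Box B: F(B→C) = (31.627 + 21.14) − 12.57 = 40.197 t/yr.
Box C: F(C→D) = (40.197 + 28.69) − 30.93 = 37.957 t/yr.
Box D: F(D→E) = (37.957 + 4.742) − 21.81 = 20.889 t/yr.
Box E: F(E→F) = (20.889 + 10.97) − 5.229 = 26.630 t/yr.
Box F throughput = its input = 26.630 t/yr; τ = 16570 / 26.630 = 622.2 yr.

622 yr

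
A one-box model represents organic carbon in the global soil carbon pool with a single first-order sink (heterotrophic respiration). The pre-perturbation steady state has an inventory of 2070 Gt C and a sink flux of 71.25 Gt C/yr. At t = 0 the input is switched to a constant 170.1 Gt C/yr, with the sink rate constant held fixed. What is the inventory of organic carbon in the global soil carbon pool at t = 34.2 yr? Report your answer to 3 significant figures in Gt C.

4060 Gt C

Residence time τ = M₀/F₀ = 29.05 yr. The eventual steady state is M_∞ = M₀·(F₁/F₀) = 2070 × 170.1/71.25 = 4941.9 Gt C.
The anomaly ΔM(t) = M(t) − M_∞ decays as ΔM₀·e^(−t/τ) with ΔM₀ = 2070 − 4941.9 = −2872 Gt C.
At t = 34.2 yr, e^(−t/τ) = e^(−1.177) = 0.3081, so ΔM = −885.0 Gt C and M = 4941.9 − 885.0 = 4056.9 Gt C.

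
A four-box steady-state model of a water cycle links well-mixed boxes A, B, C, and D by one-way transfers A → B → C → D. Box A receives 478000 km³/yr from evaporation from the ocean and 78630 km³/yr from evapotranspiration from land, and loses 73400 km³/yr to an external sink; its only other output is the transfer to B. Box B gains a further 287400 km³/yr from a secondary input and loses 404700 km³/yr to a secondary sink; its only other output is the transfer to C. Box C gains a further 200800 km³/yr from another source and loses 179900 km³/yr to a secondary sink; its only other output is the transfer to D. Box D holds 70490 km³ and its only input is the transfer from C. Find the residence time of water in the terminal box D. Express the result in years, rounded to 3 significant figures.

Box A: F(A→B) = (478000 + 78630) − 73400 = 483230 km³/yr.
Box B: F(B→C) = (483230 + 287400) − 404700 = 365930 km³/yr.
Box C: F(C→D) = (365930 + 200800) − 179900 = 386830 km³/yr.
Box D throughput = its input = 386830 km³/yr; τ = 70490 / 386830 = 0.1822 yr.

0.182 yr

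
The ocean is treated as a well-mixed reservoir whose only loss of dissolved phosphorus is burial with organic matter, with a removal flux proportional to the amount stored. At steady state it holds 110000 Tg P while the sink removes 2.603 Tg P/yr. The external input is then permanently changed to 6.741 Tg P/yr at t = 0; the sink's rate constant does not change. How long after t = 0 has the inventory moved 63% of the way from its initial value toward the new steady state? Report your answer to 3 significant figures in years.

42000 yr

τ = M₀/F₀ = 110000/2.603 = 42260 yr.
The remaining gap fraction is e^(−t/τ); 63% covered ⇒ e^(−t/τ) = 0.370.
t = −τ ln(0.370) = 42260 × 0.9943 = 42020 yr.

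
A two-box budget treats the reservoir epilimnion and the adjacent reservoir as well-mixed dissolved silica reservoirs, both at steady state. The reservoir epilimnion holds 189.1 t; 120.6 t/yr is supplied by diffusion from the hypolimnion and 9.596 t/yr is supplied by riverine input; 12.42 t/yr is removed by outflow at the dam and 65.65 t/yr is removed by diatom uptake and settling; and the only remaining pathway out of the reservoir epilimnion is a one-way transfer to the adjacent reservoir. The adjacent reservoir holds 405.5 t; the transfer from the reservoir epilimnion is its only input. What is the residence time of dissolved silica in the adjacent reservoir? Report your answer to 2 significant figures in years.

Balance the reservoir epilimnion: ΣF_in = 120.6 + 9.596 = 130.20 t/yr.
Transfer to the adjacent reservoir = ΣF_in − (12.42 + 65.65) = 52.126 t/yr.
At steady state the output of the adjacent reservoir equals its input, 52.126 t/yr.
τ = M / F = 405.5 / 52.126 = 7.779 yr.

7.8 yr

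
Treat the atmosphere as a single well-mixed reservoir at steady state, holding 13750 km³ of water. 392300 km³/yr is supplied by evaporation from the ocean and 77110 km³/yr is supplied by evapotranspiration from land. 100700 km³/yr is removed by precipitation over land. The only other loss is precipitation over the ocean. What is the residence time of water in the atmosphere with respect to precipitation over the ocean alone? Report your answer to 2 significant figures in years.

0.037 yr

At steady state ΣF_in = ΣF_out.
ΣF_in = 392300 + 77110 = 469410 km³/yr.
Precipitation over the ocean flux = ΣF_in − (100700) = 469410 − 100700 = 368700 km³/yr.
τ = M / F = 13750 / 368700 = 0.03729 yr.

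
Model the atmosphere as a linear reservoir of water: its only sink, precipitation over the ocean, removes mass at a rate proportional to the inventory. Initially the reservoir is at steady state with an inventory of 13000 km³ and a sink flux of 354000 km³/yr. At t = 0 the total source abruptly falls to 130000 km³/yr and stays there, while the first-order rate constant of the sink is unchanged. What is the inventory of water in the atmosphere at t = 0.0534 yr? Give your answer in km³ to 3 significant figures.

τ = M₀/F₀ = 13000/354000 = 0.03672 yr; rate constant k = 1/τ.
New steady state M_∞ = F₁/k = F₁·τ = 130000 × 0.03672 = 4774.0 km³.
M(t) = M_∞ + (M₀ − M_∞)·e^(−t/τ); t/τ = 0.0534/0.03672 = 1.454, so e^(−t/τ) = 0.2336.
M(t) = 4774.0 + 8226 × 0.2336 = 6695.6 km³.

6700 km³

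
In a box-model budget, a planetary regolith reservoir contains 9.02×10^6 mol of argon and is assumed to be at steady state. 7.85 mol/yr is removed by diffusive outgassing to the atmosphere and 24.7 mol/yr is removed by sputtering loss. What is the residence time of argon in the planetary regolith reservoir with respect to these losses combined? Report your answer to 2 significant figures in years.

Total removal = 7.850 + 24.70 = 32.550 mol/yr.
τ = M / ΣF_out = 9.02×10^6 / 32.550 = 277100 yr.

280000 yr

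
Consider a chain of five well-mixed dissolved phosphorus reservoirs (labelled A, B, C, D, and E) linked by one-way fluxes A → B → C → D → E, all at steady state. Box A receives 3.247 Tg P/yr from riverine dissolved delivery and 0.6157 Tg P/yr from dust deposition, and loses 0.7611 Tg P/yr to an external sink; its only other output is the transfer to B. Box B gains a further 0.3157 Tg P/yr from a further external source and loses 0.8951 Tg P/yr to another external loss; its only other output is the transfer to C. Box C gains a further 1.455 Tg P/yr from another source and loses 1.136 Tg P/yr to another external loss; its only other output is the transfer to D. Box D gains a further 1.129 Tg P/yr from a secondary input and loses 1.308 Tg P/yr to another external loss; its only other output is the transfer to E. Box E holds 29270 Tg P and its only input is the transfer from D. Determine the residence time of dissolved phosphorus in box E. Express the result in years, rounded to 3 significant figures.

Box A: F(A→B) = (3.247 + 0.6157) − 0.7611 = 3.1016 Tg P/yr.
Box B: F(B→C) = (3.1016 + 0.3157) − 0.8951 = 2.5222 Tg P/yr.
Box C: F(C→D) = (2.5222 + 1.455) − 1.136 = 2.8412 Tg P/yr.
Box D: F(D→E) = (2.8412 + 1.129) − 1.308 = 2.6622 Tg P/yr.
Box E throughput = its input = 2.6622 Tg P/yr; τ = 29270 / 2.6622 = 10990 yr.

11000 yr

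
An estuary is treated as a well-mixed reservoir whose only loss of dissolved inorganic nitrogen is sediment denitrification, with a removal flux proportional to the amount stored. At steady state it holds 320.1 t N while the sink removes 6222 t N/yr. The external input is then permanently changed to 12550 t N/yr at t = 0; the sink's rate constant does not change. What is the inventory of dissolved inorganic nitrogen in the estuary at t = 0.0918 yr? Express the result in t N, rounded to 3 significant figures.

The sink rate constant is k = F₀/M₀ = 6222/320.1 = 19.44 yr⁻¹.
Solving dM/dt = F₁ − kM with M(0) = M₀ gives M(t) = F₁/k + (M₀ − F₁/k)·e^(−kt).
F₁/k = 12550/19.44 = 645.65 t N; kt = 19.44 × 0.0918 = 1.784, e^(−kt) = 0.1679.
M(0.0918) = 645.65 + (320.1 − 645.65) × 0.1679 = 645.65 − 54.66 = 590.99 t N.

591 t N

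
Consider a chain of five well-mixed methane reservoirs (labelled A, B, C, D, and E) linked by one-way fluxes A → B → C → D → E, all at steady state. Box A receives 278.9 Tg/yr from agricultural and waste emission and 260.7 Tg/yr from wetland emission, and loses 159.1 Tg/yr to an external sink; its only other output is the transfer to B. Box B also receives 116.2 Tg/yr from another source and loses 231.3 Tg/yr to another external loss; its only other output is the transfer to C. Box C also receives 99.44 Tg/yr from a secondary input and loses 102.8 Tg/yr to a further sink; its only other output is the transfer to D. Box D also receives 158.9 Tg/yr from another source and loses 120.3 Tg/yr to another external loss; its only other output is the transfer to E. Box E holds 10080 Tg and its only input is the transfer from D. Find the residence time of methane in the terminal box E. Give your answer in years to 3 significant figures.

Box A: F(A→B) = (278.9 + 260.7) − 159.1 = 380.50 Tg/yr.
Box B: F(B→C) = (380.50 + 116.2) − 231.3 = 265.40 Tg/yr.
Box C: F(C→D) = (265.40 + 99.44) − 102.8 = 262.04 Tg/yr.
Box D: F(D→E) = (262.04 + 158.9) − 120.3 = 300.64 Tg/yr.
Box E throughput = its input = 300.64 Tg/yr; τ = 10080 / 300.64 = 33.53 yr.

33.5 yr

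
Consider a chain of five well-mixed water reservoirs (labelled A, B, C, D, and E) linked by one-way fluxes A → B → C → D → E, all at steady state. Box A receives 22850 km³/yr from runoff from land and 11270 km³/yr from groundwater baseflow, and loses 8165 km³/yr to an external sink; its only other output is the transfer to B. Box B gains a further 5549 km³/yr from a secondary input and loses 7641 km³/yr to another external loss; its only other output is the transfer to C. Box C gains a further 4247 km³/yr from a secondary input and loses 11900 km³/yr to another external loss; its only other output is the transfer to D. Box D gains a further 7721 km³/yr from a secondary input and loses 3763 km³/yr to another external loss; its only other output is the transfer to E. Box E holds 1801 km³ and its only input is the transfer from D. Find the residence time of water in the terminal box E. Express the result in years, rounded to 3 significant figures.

Box A: F(A→B) = (22850 + 11270) − 8165 = 25955 km³/yr.
Box B: F(B→C) = (25955 + 5549) − 7641 = 23863 km³/yr.
Box C: F(C→D) = (23863 + 4247) − 11900 = 16210 km³/yr.
Box D: F(D→E) = (16210 + 7721) − 3763 = 20168 km³/yr.
Box E throughput = its input = 20168 km³/yr; τ = 1801 / 20168 = 0.08930 yr.

0.0893 yr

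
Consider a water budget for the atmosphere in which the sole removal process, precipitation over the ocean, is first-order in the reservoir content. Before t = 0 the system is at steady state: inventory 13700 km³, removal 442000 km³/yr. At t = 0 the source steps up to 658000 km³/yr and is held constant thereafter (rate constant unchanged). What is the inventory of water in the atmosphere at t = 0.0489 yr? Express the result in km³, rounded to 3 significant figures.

19000 km³

The sink rate constant is k = F₀/M₀ = 442000/13700 = 32.26 yr⁻¹.
Solving dM/dt = F₁ − kM with M(0) = M₀ gives M(t) = F₁/k + (M₀ − F₁/k)·e^(−kt).
F₁/k = 658000/32.26 = 20395 km³; kt = 32.26 × 0.0489 = 1.578, e^(−kt) = 0.2065.
M(0.0489) = 20395 + (13700 − 20395) × 0.2065 = 20395 − 1382 = 19013 km³.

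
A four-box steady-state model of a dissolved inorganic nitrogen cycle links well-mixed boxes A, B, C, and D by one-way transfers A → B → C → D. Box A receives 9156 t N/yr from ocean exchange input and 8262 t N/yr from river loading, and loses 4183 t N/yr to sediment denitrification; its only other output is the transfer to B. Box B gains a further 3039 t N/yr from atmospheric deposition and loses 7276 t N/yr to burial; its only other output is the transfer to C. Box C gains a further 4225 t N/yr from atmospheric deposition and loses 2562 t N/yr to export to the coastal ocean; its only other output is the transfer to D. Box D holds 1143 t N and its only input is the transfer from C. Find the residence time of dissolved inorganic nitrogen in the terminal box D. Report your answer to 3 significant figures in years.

Box A: F(A→B) = (9156 + 8262) − 4183 = 13235 t N/yr.
Box B: F(B→C) = (13235 + 3039) − 7276 = 8998.0 t N/yr.
Box C: F(C→D) = (8998.0 + 4225) − 2562 = 10661 t N/yr.
Box D throughput = its input = 10661 t N/yr; τ = 1143 / 10661 = 0.1072 yr.

0.107 yr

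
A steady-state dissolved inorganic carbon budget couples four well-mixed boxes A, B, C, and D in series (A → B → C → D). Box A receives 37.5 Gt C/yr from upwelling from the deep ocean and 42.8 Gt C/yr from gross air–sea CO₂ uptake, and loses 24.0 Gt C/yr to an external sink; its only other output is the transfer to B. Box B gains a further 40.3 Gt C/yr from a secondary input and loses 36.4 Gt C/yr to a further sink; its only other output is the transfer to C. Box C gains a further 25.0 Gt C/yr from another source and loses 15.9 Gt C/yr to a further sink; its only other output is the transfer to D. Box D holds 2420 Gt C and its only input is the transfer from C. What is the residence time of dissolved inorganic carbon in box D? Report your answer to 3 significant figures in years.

34.9 yr

Box A: F(A→B) = (37.5 + 42.8) − 24.0 = 56.300 Gt C/yr.
Box B: F(B→C) = (56.300 + 40.3) − 36.4 = 60.200 Gt C/yr.
Box C: F(C→D) = (60.200 + 25.0) − 15.9 = 69.300 Gt C/yr.
Box D throughput = its input = 69.300 Gt C/yr; τ = 2420 / 69.300 = 34.92 yr.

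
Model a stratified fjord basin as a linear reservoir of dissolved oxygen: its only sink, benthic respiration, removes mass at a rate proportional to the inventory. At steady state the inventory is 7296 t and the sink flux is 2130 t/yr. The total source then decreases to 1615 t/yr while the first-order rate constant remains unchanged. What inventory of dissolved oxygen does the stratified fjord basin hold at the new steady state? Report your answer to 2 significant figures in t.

5500 t

Rate constant k = F/M = 2130 / 7296 = 0.2919 yr⁻¹.
At the new steady state, source = k·M_new ⇒ M_new = 1615 / 0.2919 = 5532 t.
(Equivalently M_new = M × F_new/F_old = 7296 × 1615/2130.)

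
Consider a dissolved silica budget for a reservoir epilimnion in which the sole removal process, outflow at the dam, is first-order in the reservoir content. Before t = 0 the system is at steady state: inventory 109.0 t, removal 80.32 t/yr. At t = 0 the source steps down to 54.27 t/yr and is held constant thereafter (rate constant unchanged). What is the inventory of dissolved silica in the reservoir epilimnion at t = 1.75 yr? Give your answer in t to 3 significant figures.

Residence time τ = M₀/F₀ = 1.357 yr. The eventual steady state is M_∞ = M₀·(F₁/F₀) = 109.0 × 54.27/80.32 = 73.648 t.
The anomaly ΔM(t) = M(t) − M_∞ decays as ΔM₀·e^(−t/τ) with ΔM₀ = 109.0 − 73.648 = 35.35 t.
At t = 1.75 yr, e^(−t/τ) = e^(−1.290) = 0.2754, so ΔM = 9.736 t and M = 73.648 + 9.736 = 83.384 t.

83.4 t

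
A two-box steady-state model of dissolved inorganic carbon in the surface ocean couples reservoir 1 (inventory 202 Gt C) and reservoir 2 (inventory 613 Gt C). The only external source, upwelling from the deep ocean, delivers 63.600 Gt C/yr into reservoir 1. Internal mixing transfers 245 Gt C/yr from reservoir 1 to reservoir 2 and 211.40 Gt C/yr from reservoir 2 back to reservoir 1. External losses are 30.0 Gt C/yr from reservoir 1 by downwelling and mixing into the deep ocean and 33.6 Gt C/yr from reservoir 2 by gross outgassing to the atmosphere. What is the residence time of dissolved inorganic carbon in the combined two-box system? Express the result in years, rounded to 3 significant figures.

12.8 yr

Residence time in the combined system uses the total inventory and the total *external* removal — internal exchanges between the two boxes cancel.
M_total = 202 + 613 = 815.00 Gt C.
ΣF_external_out = 30.0 + 33.6 = 63.600 Gt C/yr.
τ = M_total / ΣF_ext = 815.00 / 63.600 = 12.81 yr.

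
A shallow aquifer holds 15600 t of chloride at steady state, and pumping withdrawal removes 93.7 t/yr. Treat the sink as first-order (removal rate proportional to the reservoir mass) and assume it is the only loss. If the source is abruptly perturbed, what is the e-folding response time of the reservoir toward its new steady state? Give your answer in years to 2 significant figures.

170 yr

For a linear reservoir the response time equals the residence time τ = M/F.
τ = 15600 / 93.7 = 166.5 yr.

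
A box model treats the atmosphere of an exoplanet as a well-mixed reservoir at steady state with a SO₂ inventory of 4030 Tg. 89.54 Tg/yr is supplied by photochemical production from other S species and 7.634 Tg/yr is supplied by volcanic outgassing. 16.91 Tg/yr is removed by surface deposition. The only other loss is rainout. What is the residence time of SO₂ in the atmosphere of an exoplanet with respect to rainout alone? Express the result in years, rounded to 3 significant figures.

50.2 yr

At steady state ΣF_in = ΣF_out.
ΣF_in = 89.54 + 7.634 = 97.174 Tg/yr.
Rainout flux = ΣF_in − (16.91) = 97.174 − 16.91 = 80.26 Tg/yr.
τ = M / F = 4030 / 80.26 = 50.21 yr.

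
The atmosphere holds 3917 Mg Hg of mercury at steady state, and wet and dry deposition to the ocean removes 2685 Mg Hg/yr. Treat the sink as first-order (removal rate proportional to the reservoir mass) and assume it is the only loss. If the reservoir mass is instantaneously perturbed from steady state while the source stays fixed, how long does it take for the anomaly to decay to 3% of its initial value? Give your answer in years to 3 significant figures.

5.12 yr

For a linear reservoir the anomaly decays as exp(−t/τ) with τ = M/F = 3917/2685 = 1.459 yr.
exp(−t/τ) = 0.03 ⇒ t = −τ ln(0.03) = 1.459 × 3.507 = 5.116 yr.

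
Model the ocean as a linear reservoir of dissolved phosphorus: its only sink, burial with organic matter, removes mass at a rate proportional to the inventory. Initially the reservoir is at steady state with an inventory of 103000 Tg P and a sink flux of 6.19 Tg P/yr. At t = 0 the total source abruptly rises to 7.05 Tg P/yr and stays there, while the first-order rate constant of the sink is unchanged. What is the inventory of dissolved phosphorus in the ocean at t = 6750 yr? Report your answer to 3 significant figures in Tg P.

τ = M₀/F₀ = 103000/6.19 = 16640 yr; rate constant k = 1/τ.
New steady state M_∞ = F₁/k = F₁·τ = 7.05 × 16640 = 117310 Tg P.
M(t) = M_∞ + (M₀ − M_∞)·e^(−t/τ); t/τ = 6750/16640 = 0.4057, so e^(−t/τ) = 0.6665.
M(t) = 117310 − 14310 × 0.6665 = 107770 Tg P.

108000 Tg P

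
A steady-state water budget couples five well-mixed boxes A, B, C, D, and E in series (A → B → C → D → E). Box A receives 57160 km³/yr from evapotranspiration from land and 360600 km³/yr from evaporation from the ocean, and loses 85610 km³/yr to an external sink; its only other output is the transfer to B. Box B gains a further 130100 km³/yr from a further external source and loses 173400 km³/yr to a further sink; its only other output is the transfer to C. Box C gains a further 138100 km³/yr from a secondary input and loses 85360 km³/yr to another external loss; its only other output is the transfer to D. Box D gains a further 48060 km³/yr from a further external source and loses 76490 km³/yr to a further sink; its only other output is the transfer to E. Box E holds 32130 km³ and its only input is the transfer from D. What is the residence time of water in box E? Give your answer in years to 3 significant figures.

Box A: F(A→B) = (57160 + 360600) − 85610 = 332150 km³/yr.
Box B: F(B→C) = (332150 + 130100) − 173400 = 288850 km³/yr.
Box C: F(C→D) = (288850 + 138100) − 85360 = 341590 km³/yr.
Box D: F(D→E) = (341590 + 48060) − 76490 = 313160 km³/yr.
Box E throughput = its input = 313160 km³/yr; τ = 32130 / 313160 = 0.1026 yr.

0.103 yr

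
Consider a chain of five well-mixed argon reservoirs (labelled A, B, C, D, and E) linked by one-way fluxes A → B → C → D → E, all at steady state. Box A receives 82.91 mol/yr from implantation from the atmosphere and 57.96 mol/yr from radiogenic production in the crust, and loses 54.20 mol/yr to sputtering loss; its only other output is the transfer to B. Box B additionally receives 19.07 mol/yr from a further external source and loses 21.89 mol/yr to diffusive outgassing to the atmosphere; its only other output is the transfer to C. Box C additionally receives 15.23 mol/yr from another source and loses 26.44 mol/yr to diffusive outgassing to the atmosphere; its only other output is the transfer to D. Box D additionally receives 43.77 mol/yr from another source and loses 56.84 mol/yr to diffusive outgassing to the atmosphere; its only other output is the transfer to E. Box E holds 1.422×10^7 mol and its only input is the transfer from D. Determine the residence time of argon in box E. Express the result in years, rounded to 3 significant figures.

239000 yr

Box A: F(A→B) = (82.91 + 57.96) − 54.20 = 86.670 mol/yr.
Box B: F(B→C) = (86.670 + 19.07) − 21.89 = 83.850 mol/yr.
Box C: F(C→D) = (83.850 + 15.23) − 26.44 = 72.640 mol/yr.
Box D: F(D→E) = (72.640 + 43.77) − 56.84 = 59.570 mol/yr.
Box E throughput = its input = 59.570 mol/yr; τ = 1.422×10^7 / 59.570 = 238700 yr.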